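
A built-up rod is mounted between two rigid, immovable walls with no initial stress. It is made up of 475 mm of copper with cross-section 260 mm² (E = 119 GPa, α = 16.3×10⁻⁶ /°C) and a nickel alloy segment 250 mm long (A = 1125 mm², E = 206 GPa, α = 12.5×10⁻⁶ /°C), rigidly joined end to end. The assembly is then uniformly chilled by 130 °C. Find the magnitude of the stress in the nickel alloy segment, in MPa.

σ ≈ 76.4 MPa (tensile)

Free thermal contraction of the whole bar: Σ αᵢΔT Lᵢ = 16.3×10⁻⁶×130×475 + 12.5×10⁻⁶×130×250 = 1.413 mm.
The walls prevent any net length change, so an axial force P (same in every segment) develops. Compatibility: P · Σ Lᵢ/(AᵢEᵢ) = δ_free.
Σ Lᵢ/(AᵢEᵢ) = 475/(260×119×10³) + 250/(1125×206×10³) = 1.643×10⁻⁵ mm/N.
Hence P = δ_free / Σ(L/AE) = 1.413/1.643×10⁻⁵ = 85.98 kN (tensile).
σ_{nickel alloy} = P / A = 85980 / 1125 = 76.43 MPa.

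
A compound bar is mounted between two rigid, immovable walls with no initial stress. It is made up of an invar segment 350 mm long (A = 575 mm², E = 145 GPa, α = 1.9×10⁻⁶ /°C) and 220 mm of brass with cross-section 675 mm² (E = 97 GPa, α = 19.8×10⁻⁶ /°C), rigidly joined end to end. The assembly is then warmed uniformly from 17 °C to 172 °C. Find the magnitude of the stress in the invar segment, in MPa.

Free thermal expansion of the whole bar: Σ αᵢΔT Lᵢ = 1.9×10⁻⁶×155×350 + 19.8×10⁻⁶×155×220 = 0.7783 mm.
The walls prevent any net length change, so an axial force P (same in every segment) develops. Compatibility: P · Σ Lᵢ/(AᵢEᵢ) = δ_free.
The series flexibility is Σ Lᵢ/(AᵢEᵢ) = 350/(575×145×10³) + 220/(675×97×10³) = 7.558×10⁻⁶ mm/N.
Hence P = δ_free / Σ(L/AE) = 0.7783/7.558×10⁻⁶ = 103 kN (compressive).
σ_{invar} = P / A = 103000 / 575 = 179.1 MPa.

σ ≈ 179 MPa (compressive)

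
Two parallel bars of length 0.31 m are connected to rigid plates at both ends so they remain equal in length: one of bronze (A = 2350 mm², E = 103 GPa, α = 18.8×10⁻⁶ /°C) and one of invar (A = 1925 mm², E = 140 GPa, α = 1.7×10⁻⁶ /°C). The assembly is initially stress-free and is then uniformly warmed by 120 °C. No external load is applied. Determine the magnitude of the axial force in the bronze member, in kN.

P ≈ 262 kN (compressive in the bronze)

The bronze has the larger α, so on heating it would change length more than the invar if both were free. The rigid plates force a common final length, so the bronze is put into compression and the invar into tension, with equal and opposite forces P (no external load).
Compatibility of the two members (thermal + elastic change equal): (α₁ − α₂)ΔT = P·[1/(A₁E₁) + 1/(A₂E₂)].
|α₁ − α₂|·ΔT = 17.1×10⁻⁶ × 120 = 0.002052.
1/(A₁E₁) + 1/(A₂E₂) = 1/(2350×103×10³) + 1/(1925×140×10³) = 7.842×10⁻⁹ N⁻¹.
So P = 0.002052 / 7.842×10⁻⁹ = 261.7 kN.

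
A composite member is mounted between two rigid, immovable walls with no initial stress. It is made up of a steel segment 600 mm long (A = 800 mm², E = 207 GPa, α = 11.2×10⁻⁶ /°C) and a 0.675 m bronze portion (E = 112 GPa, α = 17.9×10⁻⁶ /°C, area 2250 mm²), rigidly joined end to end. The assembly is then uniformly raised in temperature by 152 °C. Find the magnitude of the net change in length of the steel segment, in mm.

|ΔL| ≈ 0.622 mm

If the supports were absent, the total length change would be Σ αᵢΔT Lᵢ = 11.2×10⁻⁶×152×600 + 17.9×10⁻⁶×152×675 = 2.858 mm.
The walls prevent any net length change, so an axial force P (same in every segment) develops. Compatibility: P · Σ Lᵢ/(AᵢEᵢ) = δ_free.
The series flexibility is Σ Lᵢ/(AᵢEᵢ) = 600/(800×207×10³) + 675/(2250×112×10³) = 6.302×10⁻⁶ mm/N.
P = 2.858 / 6.302×10⁻⁶ = 453500 N = 453.5 kN, compressive.
For the steel segment, free thermal change = 11.2×10⁻⁶×152×600 = 1.021 mm and elastic change from P = 453500×600/(800×207×10³) = 1.643 mm; these oppose, so the net change is 0.622 mm (segment shortens).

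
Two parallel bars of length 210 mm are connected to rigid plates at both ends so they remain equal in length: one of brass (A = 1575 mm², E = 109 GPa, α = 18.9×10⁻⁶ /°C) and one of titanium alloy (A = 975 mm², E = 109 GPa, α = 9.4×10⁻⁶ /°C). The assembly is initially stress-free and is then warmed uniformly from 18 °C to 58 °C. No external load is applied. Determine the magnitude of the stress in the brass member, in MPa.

σ ≈ 15.8 MPa (compressive)

The brass has the larger α, so on heating it would change length more than the titanium alloy if both were free. The rigid plates force a common final length, so the brass is put into compression and the titanium alloy into tension, with equal and opposite forces P (no external load).
Equating the net (thermal + elastic) strains gives |α₁ − α₂|·ΔT = P·[1/(A₁E₁) + 1/(A₂E₂)].
|α₁ − α₂|·ΔT = 9.5×10⁻⁶ × 40 = 0.00038.
1/(A₁E₁) + 1/(A₂E₂) = 1/(1575×109×10³) + 1/(975×109×10³) = 1.523×10⁻⁸ N⁻¹.
P = 0.00038 / 1.523×10⁻⁸ = 24940 N = 24.94 kN.
σ_{brass} = P/A₁ = 24940/1575 = 15.84 MPa, compressive.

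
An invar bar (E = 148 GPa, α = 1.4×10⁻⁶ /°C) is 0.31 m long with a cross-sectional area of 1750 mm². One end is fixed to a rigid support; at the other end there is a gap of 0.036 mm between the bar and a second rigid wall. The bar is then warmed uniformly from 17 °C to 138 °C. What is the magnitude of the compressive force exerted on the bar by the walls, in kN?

P ≈ 13.8 kN

Unrestrained expansion: δ_free = αΔT L = 1.4×10⁻⁶ × 121 × 310 = 0.05251 mm.
After closing the 0.036 mm clearance, 0.05251 − 0.036 = 0.01651 mm of expansion remains to be suppressed by the wall.
That suppressed elongation corresponds to σ = E·Δ/L = 148×10³ × 0.01651/310 = 7.884 MPa.
Force on the wall = σA = 7.884 × 1750 mm² = 13.8 kN.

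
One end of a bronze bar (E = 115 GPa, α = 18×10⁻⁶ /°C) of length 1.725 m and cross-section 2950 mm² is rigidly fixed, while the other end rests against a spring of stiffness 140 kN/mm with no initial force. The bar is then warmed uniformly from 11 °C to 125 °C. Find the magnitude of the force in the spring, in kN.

The unrestrained thermal change is αΔT L = 18×10⁻⁶ × 114 × 1725 = 3.54 mm.
With a force P in the spring, the elastic change of the bar is PL/(AE) and that of the spring is P/k; compatibility requires their sum to equal δ_free.
So P = δ_free / [L/(AE) + 1/k] = 3.54 / [ 1725/(2950×115×10³) + 1/(140×10³) ].
P = 3.54 / 1.223×10⁻⁵ = 289500 N.

P ≈ 289 kN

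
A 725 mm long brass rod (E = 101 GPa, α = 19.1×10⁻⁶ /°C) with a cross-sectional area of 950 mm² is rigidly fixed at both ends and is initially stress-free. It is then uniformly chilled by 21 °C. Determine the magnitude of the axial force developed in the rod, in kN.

P ≈ 38.5 kN (tensile)

With zero net strain, σ = E·αΔT = 101 GPa × 19.1×10⁻⁶ × 21 = 40.51 MPa.
P = AEαΔT = 950 × 101×10³ × 19.1×10⁻⁶ × 21 = 38.49 kN (tensile).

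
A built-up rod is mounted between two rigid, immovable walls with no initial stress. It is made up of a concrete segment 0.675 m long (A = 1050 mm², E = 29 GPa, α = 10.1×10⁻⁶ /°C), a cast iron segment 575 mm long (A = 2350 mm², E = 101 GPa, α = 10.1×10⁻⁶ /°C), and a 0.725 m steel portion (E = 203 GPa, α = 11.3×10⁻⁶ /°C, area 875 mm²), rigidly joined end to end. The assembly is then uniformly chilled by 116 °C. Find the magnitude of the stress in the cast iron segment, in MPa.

σ ≈ 35.8 MPa (tensile)

With the walls removed the bar would change length by δ_free = Σ αᵢΔT Lᵢ = 10.1×10⁻⁶×116×675 + 10.1×10⁻⁶×116×575 + 11.3×10⁻⁶×116×725 = 2.415 mm.
The rigid supports impose zero overall length change; the single axial force P common to all segments must satisfy P Σ Lᵢ/(AᵢEᵢ) = δ_free.
Σ Lᵢ/(AᵢEᵢ) = 675/(1050×29×10³) + 575/(2350×101×10³) + 725/(875×203×10³) = 2.867×10⁻⁵ mm/N.
Hence P = δ_free / Σ(L/AE) = 2.415/2.867×10⁻⁵ = 84.22 kN (tensile).
σ_{cast iron} = P / A = 84220 / 2350 = 35.84 MPa.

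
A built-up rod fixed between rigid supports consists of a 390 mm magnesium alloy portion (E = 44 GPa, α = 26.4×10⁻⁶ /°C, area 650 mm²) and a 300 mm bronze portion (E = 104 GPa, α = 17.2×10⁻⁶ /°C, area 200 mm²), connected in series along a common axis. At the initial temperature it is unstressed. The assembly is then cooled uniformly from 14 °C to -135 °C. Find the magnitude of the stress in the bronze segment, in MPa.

σ ≈ 410 MPa (tensile)

With the walls removed the bar would change length by δ_free = Σ αᵢΔT Lᵢ = 26.4×10⁻⁶×149×390 + 17.2×10⁻⁶×149×300 = 2.303 mm.
Since the ends are fixed, an axial force P builds up, equal in every segment, with P · Σ Lᵢ/(AᵢEᵢ) = δ_free.
The series flexibility is Σ Lᵢ/(AᵢEᵢ) = 390/(650×44×10³) + 300/(200×104×10³) = 2.806×10⁻⁵ mm/N.
So P = 2.303 / 2.806×10⁻⁵ = 82.07 kN, tensile.
σ_{bronze} = P / A = 82070 / 200 = 410.4 MPa.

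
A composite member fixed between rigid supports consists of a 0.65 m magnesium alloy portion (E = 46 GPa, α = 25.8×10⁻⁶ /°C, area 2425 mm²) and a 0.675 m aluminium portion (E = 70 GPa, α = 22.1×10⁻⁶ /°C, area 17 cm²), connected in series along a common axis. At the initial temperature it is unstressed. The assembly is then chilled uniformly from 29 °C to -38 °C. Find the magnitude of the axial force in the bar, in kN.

P ≈ 185 kN (tensile)

If the supports were absent, the total length change would be Σ αᵢΔT Lᵢ = 25.8×10⁻⁶×67×650 + 22.1×10⁻⁶×67×675 = 2.123 mm.
The rigid supports impose zero overall length change; the single axial force P common to all segments must satisfy P Σ Lᵢ/(AᵢEᵢ) = δ_free.
The series flexibility is Σ Lᵢ/(AᵢEᵢ) = 650/(2425×46×10³) + 675/(1700×70×10³) = 1.15×10⁻⁵ mm/N.
So P = 2.123 / 1.15×10⁻⁵ = 184.6 kN, tensile.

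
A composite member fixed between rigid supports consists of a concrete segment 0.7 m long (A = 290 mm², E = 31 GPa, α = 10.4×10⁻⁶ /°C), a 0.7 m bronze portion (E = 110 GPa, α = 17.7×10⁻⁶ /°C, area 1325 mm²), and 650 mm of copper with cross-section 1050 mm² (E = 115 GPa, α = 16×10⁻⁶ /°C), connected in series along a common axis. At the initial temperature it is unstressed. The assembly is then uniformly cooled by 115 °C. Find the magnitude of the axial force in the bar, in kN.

With the walls removed the bar would change length by δ_free = Σ αᵢΔT Lᵢ = 10.4×10⁻⁶×115×700 + 17.7×10⁻⁶×115×700 + 16×10⁻⁶×115×650 = 3.458 mm.
The walls prevent any net length change, so an axial force P (same in every segment) develops. Compatibility: P · Σ Lᵢ/(AᵢEᵢ) = δ_free.
Σ Lᵢ/(AᵢEᵢ) = 700/(290×31×10³) + 700/(1325×110×10³) + 650/(1050×115×10³) = 8.805×10⁻⁵ mm/N.
So P = 3.458 / 8.805×10⁻⁵ = 39.27 kN, tensile.

P ≈ 39.3 kN (tensile)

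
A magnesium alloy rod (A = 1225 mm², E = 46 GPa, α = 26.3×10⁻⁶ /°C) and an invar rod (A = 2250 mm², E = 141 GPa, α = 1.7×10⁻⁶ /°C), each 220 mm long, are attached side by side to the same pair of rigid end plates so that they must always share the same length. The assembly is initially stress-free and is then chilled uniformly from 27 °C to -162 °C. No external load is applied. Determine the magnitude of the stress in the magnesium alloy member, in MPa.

σ ≈ 182 MPa (tensile)

Both members must finish at the same length. With the larger α, the magnesium alloy tends to over-contract; the plates restrain it, putting the magnesium alloy in tension and the invar in compression. With no external load the two internal forces are equal and opposite, magnitude P.
Equating the net (thermal + elastic) strains gives |α₁ − α₂|·ΔT = P·[1/(A₁E₁) + 1/(A₂E₂)].
|α₁ − α₂|·ΔT = 24.6×10⁻⁶ × 189 = 0.004649.
1/(A₁E₁) + 1/(A₂E₂) = 1/(1225×46×10³) + 1/(2250×141×10³) = 2.09×10⁻⁸ N⁻¹.
So P = 0.004649 / 2.09×10⁻⁸ = 222.5 kN.
σ_{magnesium alloy} = P/A₁ = 222500/1225 = 181.6 MPa, tensile.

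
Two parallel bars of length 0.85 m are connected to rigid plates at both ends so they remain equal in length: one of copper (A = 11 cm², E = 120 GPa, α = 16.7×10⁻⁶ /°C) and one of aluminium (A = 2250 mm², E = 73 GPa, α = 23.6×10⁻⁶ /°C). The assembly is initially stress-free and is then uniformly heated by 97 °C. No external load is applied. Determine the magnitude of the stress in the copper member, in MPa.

σ ≈ 44.5 MPa (tensile)

Both members must finish at the same length. With the larger α, the aluminium tends to over-expand; the plates restrain it, putting the aluminium in compression and the copper in tension. With no external load the two internal forces are equal and opposite, magnitude P.
Setting the final lengths equal and cancelling L: (α₁ − α₂)ΔT = P/(A₁E₁) + P/(A₂E₂).
|α₁ − α₂|·ΔT = 6.9×10⁻⁶ × 97 = 0.0006693.
1/(A₁E₁) + 1/(A₂E₂) = 1/(1100×120×10³) + 1/(2250×73×10³) = 1.366×10⁻⁸ N⁻¹.
P = 0.0006693 / 1.366×10⁻⁸ = 48980 N = 48.98 kN.
σ_{copper} = P/A₁ = 48980/1100 = 44.53 MPa, tensile.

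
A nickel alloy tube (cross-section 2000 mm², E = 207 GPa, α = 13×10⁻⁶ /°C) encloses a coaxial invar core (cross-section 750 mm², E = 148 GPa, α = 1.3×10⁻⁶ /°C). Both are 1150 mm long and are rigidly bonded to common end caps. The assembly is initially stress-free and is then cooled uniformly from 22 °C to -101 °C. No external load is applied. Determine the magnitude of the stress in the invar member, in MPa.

σ ≈ 168 MPa (compressive)

Both members must finish at the same length. With the larger α, the nickel alloy tends to over-contract; the plates restrain it, putting the nickel alloy in tension and the invar in compression. With no external load the two internal forces are equal and opposite, magnitude P.
Setting the final lengths equal and cancelling L: (α₁ − α₂)ΔT = P/(A₁E₁) + P/(A₂E₂).
|α₁ − α₂|·ΔT = 11.7×10⁻⁶ × 123 = 0.001439.
1/(A₁E₁) + 1/(A₂E₂) = 1/(2000×207×10³) + 1/(750×148×10³) = 1.142×10⁻⁸ N⁻¹.
P = 0.001439 / 1.142×10⁻⁸ = 126000 N = 126 kN.
σ_{invar} = P/A₂ = 126000/750 = 168 MPa, compressive.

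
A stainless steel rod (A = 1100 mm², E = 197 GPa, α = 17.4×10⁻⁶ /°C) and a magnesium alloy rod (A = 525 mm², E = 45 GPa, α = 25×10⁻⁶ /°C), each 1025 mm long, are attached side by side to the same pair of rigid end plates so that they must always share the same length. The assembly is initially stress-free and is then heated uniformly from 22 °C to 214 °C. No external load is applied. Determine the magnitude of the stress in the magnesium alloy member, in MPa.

σ ≈ 59.2 MPa (compressive)

Equilibrium of a rigid end plate with no external load gives equal and opposite internal forces ±P in the two members. Since α_{magnesium alloy} > α_{stainless steel}, heating drives the magnesium alloy into compression and the stainless steel into tension.
Compatibility of the two members (thermal + elastic change equal): (α₁ − α₂)ΔT = P·[1/(A₁E₁) + 1/(A₂E₂)].
|α₁ − α₂|·ΔT = 7.6×10⁻⁶ × 192 = 0.001459.
1/(A₁E₁) + 1/(A₂E₂) = 1/(1100×197×10³) + 1/(525×45×10³) = 4.694×10⁻⁸ N⁻¹.
P = 0.001459 / 4.694×10⁻⁸ = 31080 N = 31.08 kN.
σ_{magnesium alloy} = P/A₂ = 31080/525 = 59.21 MPa, compressive.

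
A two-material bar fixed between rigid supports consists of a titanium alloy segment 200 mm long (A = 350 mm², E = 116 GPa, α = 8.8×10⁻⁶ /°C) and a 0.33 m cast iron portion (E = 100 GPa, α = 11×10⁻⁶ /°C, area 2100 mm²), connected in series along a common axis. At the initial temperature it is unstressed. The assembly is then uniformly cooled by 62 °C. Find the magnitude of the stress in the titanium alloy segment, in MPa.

With the walls removed the bar would change length by δ_free = Σ αᵢΔT Lᵢ = 8.8×10⁻⁶×62×200 + 11×10⁻⁶×62×330 = 0.3342 mm.
The walls prevent any net length change, so an axial force P (same in every segment) develops. Compatibility: P · Σ Lᵢ/(AᵢEᵢ) = δ_free.
The series flexibility is Σ Lᵢ/(AᵢEᵢ) = 200/(350×116×10³) + 330/(2100×100×10³) = 6.498×10⁻⁶ mm/N.
P = 0.3342 / 6.498×10⁻⁶ = 51430 N = 51.43 kN, tensile.
σ_{titanium alloy} = P / A = 51430 / 350 = 146.9 MPa.

σ ≈ 147 MPa (tensile)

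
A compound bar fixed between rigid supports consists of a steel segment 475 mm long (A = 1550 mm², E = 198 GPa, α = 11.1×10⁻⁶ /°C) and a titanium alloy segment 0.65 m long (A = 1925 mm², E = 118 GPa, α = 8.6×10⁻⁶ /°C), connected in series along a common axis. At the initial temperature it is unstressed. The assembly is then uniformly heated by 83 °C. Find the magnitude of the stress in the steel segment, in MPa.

With the walls removed the bar would change length by δ_free = Σ αᵢΔT Lᵢ = 11.1×10⁻⁶×83×475 + 8.6×10⁻⁶×83×650 = 0.9016 mm.
Since the ends are fixed, an axial force P builds up, equal in every segment, with P · Σ Lᵢ/(AᵢEᵢ) = δ_free.
Σ Lᵢ/(AᵢEᵢ) = 475/(1550×198×10³) + 650/(1925×118×10³) = 4.409×10⁻⁶ mm/N.
P = 0.9016 / 4.409×10⁻⁶ = 204500 N = 204.5 kN, compressive.
σ_{steel} = P / A = 204500 / 1550 = 131.9 MPa.

σ ≈ 132 MPa (compressive)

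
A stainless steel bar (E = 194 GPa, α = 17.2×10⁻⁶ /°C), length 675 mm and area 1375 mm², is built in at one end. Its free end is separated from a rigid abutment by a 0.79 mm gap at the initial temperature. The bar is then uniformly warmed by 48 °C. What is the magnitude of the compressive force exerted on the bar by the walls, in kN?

Free thermal elongation = αΔT L = 17.2×10⁻⁶ × 48 × 675 = 0.5573 mm.
This is smaller than the 0.79 mm clearance, so the bar expands freely without reaching the stop — the stress is zero.

P ≈ 0 kN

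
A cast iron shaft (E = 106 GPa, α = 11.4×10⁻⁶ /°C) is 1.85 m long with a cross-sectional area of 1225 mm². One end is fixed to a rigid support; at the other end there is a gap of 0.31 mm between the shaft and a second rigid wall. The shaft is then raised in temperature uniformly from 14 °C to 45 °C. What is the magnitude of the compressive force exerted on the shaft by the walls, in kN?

P ≈ 24.1 kN

Unrestrained expansion: δ_free = αΔT L = 11.4×10⁻⁶ × 31 × 1850 = 0.6538 mm.
This exceeds the 0.31 mm gap, so the wall pushes back. The portion of expansion that must be recovered elastically is δ_free − gap = 0.6538 − 0.31 = 0.3438 mm.
Compatibility: PL/(AE) = 0.3438 mm, so σ = P/A = E × (0.3438/1850) = 19.7 MPa.
Force on the wall = σA = 19.7 × 1225 mm² = 24.13 kN.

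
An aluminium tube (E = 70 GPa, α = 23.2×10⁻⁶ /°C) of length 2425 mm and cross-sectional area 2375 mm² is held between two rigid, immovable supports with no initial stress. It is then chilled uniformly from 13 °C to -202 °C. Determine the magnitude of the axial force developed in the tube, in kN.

P ≈ 829 kN (tensile)

With zero net strain, σ = E·αΔT = 70 GPa × 23.2×10⁻⁶ × 215 = 349.2 MPa.
Axial force P = σA = 349.2 × 2375 = 829300 N = 829.3 kN, tensile.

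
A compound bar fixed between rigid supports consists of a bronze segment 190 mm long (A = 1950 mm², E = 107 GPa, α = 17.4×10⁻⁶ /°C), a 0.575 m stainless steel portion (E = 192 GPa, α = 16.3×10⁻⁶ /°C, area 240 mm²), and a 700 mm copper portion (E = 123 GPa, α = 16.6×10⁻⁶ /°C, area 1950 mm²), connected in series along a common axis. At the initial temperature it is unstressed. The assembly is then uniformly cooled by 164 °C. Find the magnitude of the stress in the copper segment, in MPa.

σ ≈ 125 MPa (tensile)

If the supports were absent, the total length change would be Σ αᵢΔT Lᵢ = 17.4×10⁻⁶×164×190 + 16.3×10⁻⁶×164×575 + 16.6×10⁻⁶×164×700 = 3.985 mm.
The rigid supports impose zero overall length change; the single axial force P common to all segments must satisfy P Σ Lᵢ/(AᵢEᵢ) = δ_free.
Σ Lᵢ/(AᵢEᵢ) = 190/(1950×107×10³) + 575/(240×192×10³) + 700/(1950×123×10³) = 1.631×10⁻⁵ mm/N.
Hence P = δ_free / Σ(L/AE) = 3.985/1.631×10⁻⁵ = 244.4 kN (tensile).
σ_{copper} = P / A = 244400 / 1950 = 125.3 MPa.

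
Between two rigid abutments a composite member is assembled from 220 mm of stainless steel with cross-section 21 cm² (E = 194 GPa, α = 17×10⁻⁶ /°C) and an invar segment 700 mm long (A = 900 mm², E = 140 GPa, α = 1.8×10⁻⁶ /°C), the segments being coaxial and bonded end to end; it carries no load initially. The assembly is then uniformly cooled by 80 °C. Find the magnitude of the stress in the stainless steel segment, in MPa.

With the walls removed the bar would change length by δ_free = Σ αᵢΔT Lᵢ = 17×10⁻⁶×80×220 + 1.8×10⁻⁶×80×700 = 0.4 mm.
The rigid supports impose zero overall length change; the single axial force P common to all segments must satisfy P Σ Lᵢ/(AᵢEᵢ) = δ_free.
The series flexibility is Σ Lᵢ/(AᵢEᵢ) = 220/(2100×194×10³) + 700/(900×140×10³) = 6.096×10⁻⁶ mm/N.
Hence P = δ_free / Σ(L/AE) = 0.4/6.096×10⁻⁶ = 65.62 kN (tensile).
σ_{stainless steel} = P / A = 65620 / 2100 = 31.25 MPa.

σ ≈ 31.2 MPa (tensile)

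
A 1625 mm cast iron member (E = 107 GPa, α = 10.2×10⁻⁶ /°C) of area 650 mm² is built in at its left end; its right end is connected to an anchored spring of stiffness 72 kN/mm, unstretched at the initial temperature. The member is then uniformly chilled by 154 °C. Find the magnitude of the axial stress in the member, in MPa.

The unrestrained thermal change is αΔT L = 10.2×10⁻⁶ × 154 × 1625 = 2.553 mm.
Let P be the tensile force in the spring. The member extends elastically by PL/(AE) and the spring stretches by P/k; together these equal δ_free.
P [ L/(AE) + 1/k ] = δ_free → P [ 1625/(650×107×10³) + 1/(72×10³) ] = 2.553.
P = 2.553 / 3.725×10⁻⁵ = 68520 N.
σ = P/A = 68520/650 = 105.4 MPa.

σ ≈ 105 MPa (tensile)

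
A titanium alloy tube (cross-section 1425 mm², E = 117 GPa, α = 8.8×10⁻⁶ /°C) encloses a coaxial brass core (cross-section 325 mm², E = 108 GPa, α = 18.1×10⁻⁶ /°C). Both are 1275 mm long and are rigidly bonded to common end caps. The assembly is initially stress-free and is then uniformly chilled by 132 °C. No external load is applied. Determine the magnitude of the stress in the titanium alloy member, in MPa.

Equilibrium of a rigid end plate with no external load gives equal and opposite internal forces ±P in the two members. Since α_{brass} > α_{titanium alloy}, cooling drives the brass into tension and the titanium alloy into compression.
Setting the final lengths equal and cancelling L: (α₁ − α₂)ΔT = P/(A₁E₁) + P/(A₂E₂).
|α₁ − α₂|·ΔT = 9.3×10⁻⁶ × 132 = 0.001228.
1/(A₁E₁) + 1/(A₂E₂) = 1/(1425×117×10³) + 1/(325×108×10³) = 3.449×10⁻⁸ N⁻¹.
So P = 0.001228 / 3.449×10⁻⁸ = 35.6 kN.
σ_{titanium alloy} = P/A₁ = 35600/1425 = 24.98 MPa, compressive.

σ ≈ 25 MPa (compressive)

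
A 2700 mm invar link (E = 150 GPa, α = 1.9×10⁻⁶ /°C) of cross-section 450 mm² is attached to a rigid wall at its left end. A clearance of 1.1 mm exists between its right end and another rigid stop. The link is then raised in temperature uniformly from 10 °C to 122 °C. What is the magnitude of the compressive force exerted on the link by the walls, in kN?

If the wall were absent the link would grow by αΔT L = 1.9×10⁻⁶ × 112 × 2700 = 0.5746 mm.
Since δ_free = 0.575 mm is less than the 1.1 mm gap, the link never touches the wall. No axial force develops.

P ≈ 0 kN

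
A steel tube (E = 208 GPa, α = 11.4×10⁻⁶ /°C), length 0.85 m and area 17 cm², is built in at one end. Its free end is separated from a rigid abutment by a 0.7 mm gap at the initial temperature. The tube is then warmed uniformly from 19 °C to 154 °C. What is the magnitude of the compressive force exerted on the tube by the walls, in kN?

Unrestrained expansion: δ_free = αΔT L = 11.4×10⁻⁶ × 135 × 850 = 1.308 mm.
The gap closes (δ_free > 0.7 mm) and the wall then resists a further 1.308 − 0.7 = 0.6081 mm of expansion.
So σ = E(δ_free − g)/L = 208×10³ × 0.6081/850 = 148.8 MPa.
P = σA = 148.8 × 1700 = 253 kN.

P ≈ 253 kN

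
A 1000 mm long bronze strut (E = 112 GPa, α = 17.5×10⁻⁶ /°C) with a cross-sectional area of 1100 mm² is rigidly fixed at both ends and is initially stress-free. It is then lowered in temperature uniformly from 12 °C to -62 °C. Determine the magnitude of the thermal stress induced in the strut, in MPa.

With length fixed, the mechanical strain must cancel the thermal strain αΔT = 17.5×10⁻⁶ × 74 = 1295×10⁻⁶.
The stress required to suppress this strain is σ = Eε = 112×10³ × 1295×10⁻⁶ = 145 MPa, tensile since the strut is trying to contract.

σ ≈ 145 MPa (tensile)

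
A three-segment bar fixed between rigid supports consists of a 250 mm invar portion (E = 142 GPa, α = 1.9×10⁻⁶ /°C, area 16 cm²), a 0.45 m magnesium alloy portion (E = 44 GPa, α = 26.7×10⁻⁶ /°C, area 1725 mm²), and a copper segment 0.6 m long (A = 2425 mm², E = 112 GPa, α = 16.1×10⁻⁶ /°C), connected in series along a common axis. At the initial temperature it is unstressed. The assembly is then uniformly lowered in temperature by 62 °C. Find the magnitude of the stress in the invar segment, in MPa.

σ ≈ 92.9 MPa (tensile)

With the walls removed the bar would change length by δ_free = Σ αᵢΔT Lᵢ = 1.9×10⁻⁶×62×250 + 26.7×10⁻⁶×62×450 + 16.1×10⁻⁶×62×600 = 1.373 mm.
Since the ends are fixed, an axial force P builds up, equal in every segment, with P · Σ Lᵢ/(AᵢEᵢ) = δ_free.
The series flexibility is Σ Lᵢ/(AᵢEᵢ) = 250/(1600×142×10³) + 450/(1725×44×10³) + 600/(2425×112×10³) = 9.238×10⁻⁶ mm/N.
P = 1.373 / 9.238×10⁻⁶ = 148700 N = 148.7 kN, tensile.
σ_{invar} = P / A = 148700 / 1600 = 92.91 MPa.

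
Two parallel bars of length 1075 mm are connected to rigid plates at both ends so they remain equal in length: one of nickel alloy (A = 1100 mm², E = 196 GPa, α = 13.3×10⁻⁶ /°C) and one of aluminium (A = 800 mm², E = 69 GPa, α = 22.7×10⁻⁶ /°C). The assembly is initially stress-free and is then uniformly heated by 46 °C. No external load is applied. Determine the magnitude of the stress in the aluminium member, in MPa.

σ ≈ 23.8 MPa (compressive)

Equilibrium of a rigid end plate with no external load gives equal and opposite internal forces ±P in the two members. Since α_{aluminium} > α_{nickel alloy}, heating drives the aluminium into compression and the nickel alloy into tension.
Equating the net (thermal + elastic) strains gives |α₁ − α₂|·ΔT = P·[1/(A₁E₁) + 1/(A₂E₂)].
|α₁ − α₂|·ΔT = 9.4×10⁻⁶ × 46 = 0.0004324.
1/(A₁E₁) + 1/(A₂E₂) = 1/(1100×196×10³) + 1/(800×69×10³) = 2.275×10⁻⁸ N⁻¹.
P = 0.0004324 / 2.275×10⁻⁸ = 19000 N = 19 kN.
σ_{aluminium} = P/A₂ = 19000/800 = 23.75 MPa, compressive.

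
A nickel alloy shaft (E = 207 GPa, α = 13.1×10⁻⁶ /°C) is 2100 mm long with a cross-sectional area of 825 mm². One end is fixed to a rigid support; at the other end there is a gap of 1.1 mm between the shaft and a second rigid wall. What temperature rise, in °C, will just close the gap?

The gap closes when αΔT L = 1.1 mm, since the shaft is still unstressed at that instant.
So ΔT = g/(αL) = 1.1/(13.1×10⁻⁶ × 2100) = 39.99 °C.

ΔT ≈ 40 °C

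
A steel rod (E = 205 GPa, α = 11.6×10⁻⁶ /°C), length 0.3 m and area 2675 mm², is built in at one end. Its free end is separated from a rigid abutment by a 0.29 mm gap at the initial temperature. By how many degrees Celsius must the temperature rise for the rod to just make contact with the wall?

The gap closes when αΔT L = 0.29 mm, since the rod is still unstressed at that instant.
So ΔT = g/(αL) = 0.29/(11.6×10⁻⁶ × 300) = 83.33 °C.

ΔT ≈ 83.3 °C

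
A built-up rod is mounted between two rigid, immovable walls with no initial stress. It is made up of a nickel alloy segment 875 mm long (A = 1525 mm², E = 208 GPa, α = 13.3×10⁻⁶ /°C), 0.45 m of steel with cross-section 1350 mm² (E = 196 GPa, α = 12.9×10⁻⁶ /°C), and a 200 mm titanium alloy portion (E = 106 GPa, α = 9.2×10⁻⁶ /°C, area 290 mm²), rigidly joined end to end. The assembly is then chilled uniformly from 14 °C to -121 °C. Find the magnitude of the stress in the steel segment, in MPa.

σ ≈ 176 MPa (tensile)

With the walls removed the bar would change length by δ_free = Σ αᵢΔT Lᵢ = 13.3×10⁻⁶×135×875 + 12.9×10⁻⁶×135×450 + 9.2×10⁻⁶×135×200 = 2.603 mm.
Since the ends are fixed, an axial force P builds up, equal in every segment, with P · Σ Lᵢ/(AᵢEᵢ) = δ_free.
The series flexibility is Σ Lᵢ/(AᵢEᵢ) = 875/(1525×208×10³) + 450/(1350×196×10³) + 200/(290×106×10³) = 1.097×10⁻⁵ mm/N.
P = 2.603 / 1.097×10⁻⁵ = 237400 N = 237.4 kN, tensile.
σ_{steel} = P / A = 237400 / 1350 = 175.8 MPa.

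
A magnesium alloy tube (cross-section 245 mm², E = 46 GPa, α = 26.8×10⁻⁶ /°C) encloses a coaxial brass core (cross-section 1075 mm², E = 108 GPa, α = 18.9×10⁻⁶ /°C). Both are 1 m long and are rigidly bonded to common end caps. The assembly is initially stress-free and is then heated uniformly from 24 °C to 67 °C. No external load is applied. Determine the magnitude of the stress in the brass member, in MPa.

σ ≈ 3.25 MPa (tensile)

Equilibrium of a rigid end plate with no external load gives equal and opposite internal forces ±P in the two members. Since α_{magnesium alloy} > α_{brass}, heating drives the magnesium alloy into compression and the brass into tension.
Equating the net (thermal + elastic) strains gives |α₁ − α₂|·ΔT = P·[1/(A₁E₁) + 1/(A₂E₂)].
|α₁ − α₂|·ΔT = 7.9×10⁻⁶ × 43 = 0.0003397.
1/(A₁E₁) + 1/(A₂E₂) = 1/(245×46×10³) + 1/(1075×108×10³) = 9.734×10⁻⁸ N⁻¹.
P = 0.0003397 / 9.734×10⁻⁸ = 3490 N = 3.49 kN.
σ_{brass} = P/A₂ = 3490/1075 = 3.246 MPa, tensile.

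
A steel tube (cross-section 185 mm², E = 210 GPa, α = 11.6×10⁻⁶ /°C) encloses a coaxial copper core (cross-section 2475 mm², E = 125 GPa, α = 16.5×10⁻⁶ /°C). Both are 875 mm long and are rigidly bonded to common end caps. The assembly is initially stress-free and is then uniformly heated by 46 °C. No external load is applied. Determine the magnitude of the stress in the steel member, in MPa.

σ ≈ 42.1 MPa (tensile)

The copper has the larger α, so on heating it would change length more than the steel if both were free. The rigid plates force a common final length, so the copper is put into compression and the steel into tension, with equal and opposite forces P (no external load).
Setting the final lengths equal and cancelling L: (α₁ − α₂)ΔT = P/(A₁E₁) + P/(A₂E₂).
|α₁ − α₂|·ΔT = 4.9×10⁻⁶ × 46 = 0.0002254.
1/(A₁E₁) + 1/(A₂E₂) = 1/(185×210×10³) + 1/(2475×125×10³) = 2.897×10⁻⁸ N⁻¹.
P = 0.0002254 / 2.897×10⁻⁸ = 7780 N = 7.78 kN.
σ_{steel} = P/A₁ = 7780/185 = 42.05 MPa, tensile.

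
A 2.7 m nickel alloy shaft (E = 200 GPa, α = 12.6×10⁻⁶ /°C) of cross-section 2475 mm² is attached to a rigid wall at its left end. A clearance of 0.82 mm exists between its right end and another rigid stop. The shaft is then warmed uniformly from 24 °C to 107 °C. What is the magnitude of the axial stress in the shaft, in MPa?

If the wall were absent the shaft would grow by αΔT L = 12.6×10⁻⁶ × 83 × 2700 = 2.824 mm.
After closing the 0.82 mm clearance, 2.824 − 0.82 = 2.004 mm of expansion remains to be suppressed by the wall.
So σ = E(δ_free − g)/L = 200×10³ × 2.004/2700 = 148.4 MPa.

σ ≈ 148 MPa (compressive)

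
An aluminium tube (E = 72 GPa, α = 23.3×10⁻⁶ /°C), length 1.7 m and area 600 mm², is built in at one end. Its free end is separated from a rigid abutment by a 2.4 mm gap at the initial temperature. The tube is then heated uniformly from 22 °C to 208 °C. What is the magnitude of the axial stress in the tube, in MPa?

σ ≈ 210 MPa (compressive)

If the wall were absent the tube would grow by αΔT L = 23.3×10⁻⁶ × 186 × 1700 = 7.367 mm.
The gap closes (δ_free > 2.4 mm) and the wall then resists a further 7.367 − 2.4 = 4.967 mm of expansion.
Compatibility: PL/(AE) = 4.967 mm, so σ = P/A = E × (4.967/1700) = 210.4 MPa.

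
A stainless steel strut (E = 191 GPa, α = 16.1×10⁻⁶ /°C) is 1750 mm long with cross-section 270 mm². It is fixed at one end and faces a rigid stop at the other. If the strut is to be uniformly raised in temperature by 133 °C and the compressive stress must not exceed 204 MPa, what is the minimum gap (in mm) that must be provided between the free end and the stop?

With no wall the strut would lengthen by αΔT L = 16.1×10⁻⁶ × 133 × 1750 = 3.747 mm.
At the allowable stress the elastic shortening the wall may impose is σL/E = 204 × 1750 / (191×10³) = 1.869 mm.
So the gap has to take up the difference, g_min = δ_free − σL/E = 3.747 − 1.869 = 1.878 mm.

g ≈ 1.88 mm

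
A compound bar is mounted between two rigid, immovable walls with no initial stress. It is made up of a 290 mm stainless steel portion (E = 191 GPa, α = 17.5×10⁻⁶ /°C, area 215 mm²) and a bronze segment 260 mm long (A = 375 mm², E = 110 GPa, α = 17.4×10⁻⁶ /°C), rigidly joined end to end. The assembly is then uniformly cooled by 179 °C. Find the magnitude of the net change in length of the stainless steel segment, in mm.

Free thermal contraction of the whole bar: Σ αᵢΔT Lᵢ = 17.5×10⁻⁶×179×290 + 17.4×10⁻⁶×179×260 = 1.718 mm.
The walls prevent any net length change, so an axial force P (same in every segment) develops. Compatibility: P · Σ Lᵢ/(AᵢEᵢ) = δ_free.
The series flexibility is Σ Lᵢ/(AᵢEᵢ) = 290/(215×191×10³) + 260/(375×110×10³) = 1.337×10⁻⁵ mm/N.
So P = 1.718 / 1.337×10⁻⁵ = 128.6 kN, tensile.
For the stainless steel segment, free thermal change = 17.5×10⁻⁶×179×290 = 0.9084 mm and elastic change from P = 128600×290/(215×191×10³) = 0.9079 mm; these oppose, so the net change is 0.000529 mm (segment shortens).

|ΔL| ≈ 0.000529 mm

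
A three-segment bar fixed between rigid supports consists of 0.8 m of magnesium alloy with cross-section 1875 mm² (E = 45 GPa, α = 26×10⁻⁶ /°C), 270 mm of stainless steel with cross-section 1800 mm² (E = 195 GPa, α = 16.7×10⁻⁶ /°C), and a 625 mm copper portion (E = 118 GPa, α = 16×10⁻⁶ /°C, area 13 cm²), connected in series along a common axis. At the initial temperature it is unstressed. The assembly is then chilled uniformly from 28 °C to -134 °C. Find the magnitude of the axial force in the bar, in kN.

P ≈ 399 kN (tensile)

With the walls removed the bar would change length by δ_free = Σ αᵢΔT Lᵢ = 26×10⁻⁶×162×800 + 16.7×10⁻⁶×162×270 + 16×10⁻⁶×162×625 = 5.72 mm.
The rigid supports impose zero overall length change; the single axial force P common to all segments must satisfy P Σ Lᵢ/(AᵢEᵢ) = δ_free.
Σ Lᵢ/(AᵢEᵢ) = 800/(1875×45×10³) + 270/(1800×195×10³) + 625/(1300×118×10³) = 1.433×10⁻⁵ mm/N.
So P = 5.72 / 1.433×10⁻⁵ = 399.3 kN, tensile.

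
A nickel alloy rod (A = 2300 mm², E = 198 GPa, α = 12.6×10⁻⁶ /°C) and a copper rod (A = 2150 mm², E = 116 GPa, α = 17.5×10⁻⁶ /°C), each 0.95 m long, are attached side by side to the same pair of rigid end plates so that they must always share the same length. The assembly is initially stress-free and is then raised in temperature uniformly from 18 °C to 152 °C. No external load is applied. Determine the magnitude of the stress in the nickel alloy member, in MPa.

σ ≈ 46 MPa (tensile)

Equilibrium of a rigid end plate with no external load gives equal and opposite internal forces ±P in the two members. Since α_{copper} > α_{nickel alloy}, heating drives the copper into compression and the nickel alloy into tension.
Compatibility of the two members (thermal + elastic change equal): (α₁ − α₂)ΔT = P·[1/(A₁E₁) + 1/(A₂E₂)].
|α₁ − α₂|·ΔT = 4.9×10⁻⁶ × 134 = 0.0006566.
1/(A₁E₁) + 1/(A₂E₂) = 1/(2300×198×10³) + 1/(2150×116×10³) = 6.205×10⁻⁹ N⁻¹.
P = 0.0006566 / 6.205×10⁻⁹ = 105800 N = 105.8 kN.
σ_{nickel alloy} = P/A₁ = 105800/2300 = 46 MPa, tensile.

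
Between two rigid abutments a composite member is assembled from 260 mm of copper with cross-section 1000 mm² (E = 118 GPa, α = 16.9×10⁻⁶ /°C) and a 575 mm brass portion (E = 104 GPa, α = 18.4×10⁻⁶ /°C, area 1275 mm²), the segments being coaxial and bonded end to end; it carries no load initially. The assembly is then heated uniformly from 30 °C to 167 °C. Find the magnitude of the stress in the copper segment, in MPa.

Free thermal expansion of the whole bar: Σ αᵢΔT Lᵢ = 16.9×10⁻⁶×137×260 + 18.4×10⁻⁶×137×575 = 2.051 mm.
Since the ends are fixed, an axial force P builds up, equal in every segment, with P · Σ Lᵢ/(AᵢEᵢ) = δ_free.
The series flexibility is Σ Lᵢ/(AᵢEᵢ) = 260/(1000×118×10³) + 575/(1275×104×10³) = 6.54×10⁻⁶ mm/N.
Hence P = δ_free / Σ(L/AE) = 2.051/6.54×10⁻⁶ = 313.7 kN (compressive).
σ_{copper} = P / A = 313700 / 1000 = 313.7 MPa.

σ ≈ 314 MPa (compressive)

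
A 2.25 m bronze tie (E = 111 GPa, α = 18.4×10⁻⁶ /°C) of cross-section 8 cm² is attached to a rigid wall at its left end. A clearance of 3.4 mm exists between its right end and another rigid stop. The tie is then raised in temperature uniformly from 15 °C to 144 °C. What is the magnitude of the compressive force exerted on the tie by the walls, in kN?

P ≈ 76.6 kN

Free thermal elongation = αΔT L = 18.4×10⁻⁶ × 129 × 2250 = 5.341 mm.
The gap closes (δ_free > 3.4 mm) and the wall then resists a further 5.341 − 3.4 = 1.941 mm of expansion.
So σ = E(δ_free − g)/L = 111×10³ × 1.941/2250 = 95.74 MPa.
P = σA = 95.74 × 800 = 76.59 kN.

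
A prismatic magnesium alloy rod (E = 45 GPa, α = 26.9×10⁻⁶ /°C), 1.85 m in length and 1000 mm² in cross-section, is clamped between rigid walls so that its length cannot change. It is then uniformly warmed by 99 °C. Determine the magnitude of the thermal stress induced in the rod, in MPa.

σ ≈ 120 MPa (compressive)

The supports are rigid, so the total axial strain is zero. The restrained thermal strain is ε = αΔT = 26.9×10⁻⁶ × 99 = 2663.1×10⁻⁶.
Hence σ = E·αΔT = 45×10³ × 2663.1×10⁻⁶ = 119.8 MPa, compressive.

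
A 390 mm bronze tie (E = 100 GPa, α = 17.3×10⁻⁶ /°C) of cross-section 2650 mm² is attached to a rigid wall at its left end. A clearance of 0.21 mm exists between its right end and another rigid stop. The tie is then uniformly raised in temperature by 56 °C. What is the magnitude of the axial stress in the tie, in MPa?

Unrestrained expansion: δ_free = αΔT L = 17.3×10⁻⁶ × 56 × 390 = 0.3778 mm.
This exceeds the 0.21 mm gap, so the wall pushes back. The portion of expansion that must be recovered elastically is δ_free − gap = 0.3778 − 0.21 = 0.1678 mm.
Compatibility: PL/(AE) = 0.1678 mm, so σ = P/A = E × (0.1678/390) = 43.03 MPa.

σ ≈ 43 MPa (compressive)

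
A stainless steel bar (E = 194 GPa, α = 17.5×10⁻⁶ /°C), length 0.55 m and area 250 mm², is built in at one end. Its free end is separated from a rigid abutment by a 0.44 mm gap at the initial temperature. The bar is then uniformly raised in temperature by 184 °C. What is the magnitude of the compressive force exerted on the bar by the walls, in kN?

Unrestrained expansion: δ_free = αΔT L = 17.5×10⁻⁶ × 184 × 550 = 1.771 mm.
This exceeds the 0.44 mm gap, so the wall pushes back. The portion of expansion that must be recovered elastically is δ_free − gap = 1.771 − 0.44 = 1.331 mm.
Compatibility: PL/(AE) = 1.331 mm, so σ = P/A = E × (1.331/550) = 469.5 MPa.
Force on the wall = σA = 469.5 × 250 mm² = 117.4 kN.

P ≈ 117 kN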